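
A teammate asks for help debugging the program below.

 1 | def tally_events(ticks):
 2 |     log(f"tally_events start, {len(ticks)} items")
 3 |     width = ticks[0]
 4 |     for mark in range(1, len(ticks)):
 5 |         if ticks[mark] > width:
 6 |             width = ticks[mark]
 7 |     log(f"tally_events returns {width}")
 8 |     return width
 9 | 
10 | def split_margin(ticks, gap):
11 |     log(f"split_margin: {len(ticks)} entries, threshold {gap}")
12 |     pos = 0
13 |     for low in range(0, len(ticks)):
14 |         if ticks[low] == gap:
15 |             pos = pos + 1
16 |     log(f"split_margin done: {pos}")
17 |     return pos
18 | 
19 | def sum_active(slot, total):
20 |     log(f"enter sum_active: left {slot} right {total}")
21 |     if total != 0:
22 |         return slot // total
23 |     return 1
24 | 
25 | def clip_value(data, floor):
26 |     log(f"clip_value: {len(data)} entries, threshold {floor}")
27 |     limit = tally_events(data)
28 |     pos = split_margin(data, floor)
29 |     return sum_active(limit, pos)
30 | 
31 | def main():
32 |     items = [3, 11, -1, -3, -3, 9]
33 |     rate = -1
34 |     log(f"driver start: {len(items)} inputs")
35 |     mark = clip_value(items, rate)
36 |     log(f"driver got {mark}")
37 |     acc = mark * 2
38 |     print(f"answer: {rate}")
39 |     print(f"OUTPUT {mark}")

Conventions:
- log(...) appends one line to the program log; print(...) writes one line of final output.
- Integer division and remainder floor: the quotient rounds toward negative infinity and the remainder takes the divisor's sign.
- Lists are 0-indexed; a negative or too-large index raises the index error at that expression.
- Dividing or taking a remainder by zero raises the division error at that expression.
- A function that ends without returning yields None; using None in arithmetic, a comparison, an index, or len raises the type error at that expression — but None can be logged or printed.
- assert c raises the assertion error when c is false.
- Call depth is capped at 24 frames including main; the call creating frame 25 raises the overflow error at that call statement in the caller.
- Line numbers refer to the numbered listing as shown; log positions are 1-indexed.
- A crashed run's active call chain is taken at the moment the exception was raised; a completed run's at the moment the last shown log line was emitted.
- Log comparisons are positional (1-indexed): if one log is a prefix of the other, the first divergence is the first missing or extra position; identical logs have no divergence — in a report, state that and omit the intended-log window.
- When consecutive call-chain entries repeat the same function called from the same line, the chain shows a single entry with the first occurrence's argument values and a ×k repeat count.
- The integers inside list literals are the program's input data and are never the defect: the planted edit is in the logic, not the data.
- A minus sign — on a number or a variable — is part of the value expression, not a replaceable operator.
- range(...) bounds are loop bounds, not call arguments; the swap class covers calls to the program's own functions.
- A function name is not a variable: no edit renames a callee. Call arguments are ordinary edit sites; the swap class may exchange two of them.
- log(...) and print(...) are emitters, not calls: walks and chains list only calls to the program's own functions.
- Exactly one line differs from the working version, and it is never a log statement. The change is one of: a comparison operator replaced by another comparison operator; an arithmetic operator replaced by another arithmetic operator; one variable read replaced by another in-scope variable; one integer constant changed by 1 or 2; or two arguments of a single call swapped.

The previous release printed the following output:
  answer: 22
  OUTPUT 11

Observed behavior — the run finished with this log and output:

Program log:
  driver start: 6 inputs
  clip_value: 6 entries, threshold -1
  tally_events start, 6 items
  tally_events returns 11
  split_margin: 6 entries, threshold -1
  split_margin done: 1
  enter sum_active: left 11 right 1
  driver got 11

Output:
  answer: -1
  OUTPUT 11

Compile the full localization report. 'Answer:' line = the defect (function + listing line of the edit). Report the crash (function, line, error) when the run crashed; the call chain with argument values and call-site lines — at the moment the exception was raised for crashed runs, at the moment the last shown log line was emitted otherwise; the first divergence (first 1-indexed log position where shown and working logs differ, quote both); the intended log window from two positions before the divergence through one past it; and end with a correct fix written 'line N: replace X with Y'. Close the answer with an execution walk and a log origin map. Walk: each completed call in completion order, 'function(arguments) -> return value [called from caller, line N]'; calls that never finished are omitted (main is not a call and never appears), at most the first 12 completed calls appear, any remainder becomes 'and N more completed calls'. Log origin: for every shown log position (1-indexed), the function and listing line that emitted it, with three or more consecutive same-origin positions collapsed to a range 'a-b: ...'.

Answer: the defect is in main at line 38.
Key fact: Log streams are identical — the defect surfaces only in the printed output.
Call chain: main.
First divergence: none — the logs agree in full.
Execution walk:
  tally_events([3, 11, -1, -3, -3, 9]) -> 11  [called from clip_value, line 27]
  split_margin([3, 11, -1, -3, -3, 9], -1) -> 1  [called from clip_value, line 28]
  sum_active(11, 1) -> 11  [called from clip_value, line 29]
  clip_value([3, 11, -1, -3, -3, 9], -1) -> 11  [called from main, line 35]
Log origin:
  1: from main, line 34
  2: from clip_value, line 26
  3: from tally_events, line 2
  4: from tally_events, line 7
  5: from split_margin, line 11
  6: from split_margin, line 16
  7: from sum_active, line 20
  8: from main, line 36
A correct fix: line 38: replace `rate` with `acc`.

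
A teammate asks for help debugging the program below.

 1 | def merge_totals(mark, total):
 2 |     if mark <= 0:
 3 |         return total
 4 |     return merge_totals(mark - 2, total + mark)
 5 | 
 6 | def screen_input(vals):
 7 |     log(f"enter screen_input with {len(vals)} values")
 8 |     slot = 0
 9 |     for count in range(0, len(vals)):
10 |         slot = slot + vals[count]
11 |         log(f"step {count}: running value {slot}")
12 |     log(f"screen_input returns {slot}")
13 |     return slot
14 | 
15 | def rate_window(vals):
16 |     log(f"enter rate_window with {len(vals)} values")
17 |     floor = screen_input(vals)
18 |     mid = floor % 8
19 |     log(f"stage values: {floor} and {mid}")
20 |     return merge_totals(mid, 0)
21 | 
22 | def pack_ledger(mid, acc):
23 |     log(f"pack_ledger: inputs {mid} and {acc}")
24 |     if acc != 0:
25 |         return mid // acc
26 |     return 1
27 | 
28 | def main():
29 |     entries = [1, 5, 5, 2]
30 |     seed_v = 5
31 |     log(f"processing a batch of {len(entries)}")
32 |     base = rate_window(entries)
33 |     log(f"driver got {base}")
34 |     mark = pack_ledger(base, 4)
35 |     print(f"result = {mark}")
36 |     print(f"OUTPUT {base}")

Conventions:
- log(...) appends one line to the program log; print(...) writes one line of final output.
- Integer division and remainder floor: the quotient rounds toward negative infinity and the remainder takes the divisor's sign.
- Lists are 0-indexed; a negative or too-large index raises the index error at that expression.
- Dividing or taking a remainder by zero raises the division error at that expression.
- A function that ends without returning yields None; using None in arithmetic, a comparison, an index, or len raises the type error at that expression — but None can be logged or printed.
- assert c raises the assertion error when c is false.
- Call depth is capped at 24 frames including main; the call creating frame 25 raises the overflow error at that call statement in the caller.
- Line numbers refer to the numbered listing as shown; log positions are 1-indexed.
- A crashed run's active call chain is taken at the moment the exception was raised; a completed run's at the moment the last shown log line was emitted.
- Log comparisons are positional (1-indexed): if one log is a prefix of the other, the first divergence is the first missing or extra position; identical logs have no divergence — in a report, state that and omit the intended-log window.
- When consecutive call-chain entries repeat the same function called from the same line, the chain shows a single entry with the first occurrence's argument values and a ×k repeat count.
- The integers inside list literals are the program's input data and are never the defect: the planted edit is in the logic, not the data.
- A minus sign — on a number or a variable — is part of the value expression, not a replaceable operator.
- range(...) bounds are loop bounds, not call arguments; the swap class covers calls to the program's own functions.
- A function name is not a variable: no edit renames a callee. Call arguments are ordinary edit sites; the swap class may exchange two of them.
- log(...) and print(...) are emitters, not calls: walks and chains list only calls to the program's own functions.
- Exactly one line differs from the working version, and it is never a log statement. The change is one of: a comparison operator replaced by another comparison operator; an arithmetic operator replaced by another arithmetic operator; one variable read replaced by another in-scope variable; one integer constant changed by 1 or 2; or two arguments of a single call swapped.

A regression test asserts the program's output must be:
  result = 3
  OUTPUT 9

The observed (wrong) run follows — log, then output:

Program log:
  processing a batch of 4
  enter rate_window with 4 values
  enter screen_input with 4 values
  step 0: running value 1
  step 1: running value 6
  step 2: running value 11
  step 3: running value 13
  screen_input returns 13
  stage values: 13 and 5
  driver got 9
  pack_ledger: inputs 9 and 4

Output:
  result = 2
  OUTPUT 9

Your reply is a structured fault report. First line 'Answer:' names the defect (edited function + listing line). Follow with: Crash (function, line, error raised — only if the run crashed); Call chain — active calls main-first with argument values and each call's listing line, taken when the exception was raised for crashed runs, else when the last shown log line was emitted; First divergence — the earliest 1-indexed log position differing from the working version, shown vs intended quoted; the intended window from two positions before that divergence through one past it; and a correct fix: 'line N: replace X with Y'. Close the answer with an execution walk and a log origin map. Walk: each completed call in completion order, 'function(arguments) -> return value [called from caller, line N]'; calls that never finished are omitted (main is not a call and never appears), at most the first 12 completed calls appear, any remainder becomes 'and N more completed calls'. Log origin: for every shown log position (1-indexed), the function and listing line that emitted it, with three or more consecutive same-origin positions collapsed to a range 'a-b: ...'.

Answer: the defect is in main at line 34.
The tell: The earliest visible damage is log position 11 — 'pack_ledger: inputs 9 and 4' rather than the intended 'pack_ledger: inputs 9 and 3'.
Call chain: main -> pack_ledger(9, 4) (called at line 34).
First divergence: position 11 — the shown line 'pack_ledger: inputs 9 and 4' should read 'pack_ledger: inputs 9 and 3'.
Intended log window:
  9: stage values: 13 and 5
  10: driver got 9
  11: pack_ledger: inputs 9 and 3
Execution walk:
  screen_input([1, 5, 5, 2]) -> 13  [called from rate_window, line 17]
  merge_totals(-1, 9) -> 9  [called from merge_totals, line 4]
  merge_totals(1, 8) -> 9  [called from merge_totals, line 4]
  merge_totals(3, 5) -> 9  [called from merge_totals, line 4]
  merge_totals(5, 0) -> 9  [called from rate_window, line 20]
  rate_window([1, 5, 5, 2]) -> 9  [called from main, line 32]
  pack_ledger(9, 4) -> 2  [called from main, line 34]
Log origin:
  1: from main, line 31
  2: from rate_window, line 16
  3: from screen_input, line 7
  4-7: from screen_input, line 11
  8: from screen_input, line 12
  9: from rate_window, line 19
  10: from main, line 33
  11: from pack_ledger, line 23
A correct fix: line 34: replace `4` with `3`.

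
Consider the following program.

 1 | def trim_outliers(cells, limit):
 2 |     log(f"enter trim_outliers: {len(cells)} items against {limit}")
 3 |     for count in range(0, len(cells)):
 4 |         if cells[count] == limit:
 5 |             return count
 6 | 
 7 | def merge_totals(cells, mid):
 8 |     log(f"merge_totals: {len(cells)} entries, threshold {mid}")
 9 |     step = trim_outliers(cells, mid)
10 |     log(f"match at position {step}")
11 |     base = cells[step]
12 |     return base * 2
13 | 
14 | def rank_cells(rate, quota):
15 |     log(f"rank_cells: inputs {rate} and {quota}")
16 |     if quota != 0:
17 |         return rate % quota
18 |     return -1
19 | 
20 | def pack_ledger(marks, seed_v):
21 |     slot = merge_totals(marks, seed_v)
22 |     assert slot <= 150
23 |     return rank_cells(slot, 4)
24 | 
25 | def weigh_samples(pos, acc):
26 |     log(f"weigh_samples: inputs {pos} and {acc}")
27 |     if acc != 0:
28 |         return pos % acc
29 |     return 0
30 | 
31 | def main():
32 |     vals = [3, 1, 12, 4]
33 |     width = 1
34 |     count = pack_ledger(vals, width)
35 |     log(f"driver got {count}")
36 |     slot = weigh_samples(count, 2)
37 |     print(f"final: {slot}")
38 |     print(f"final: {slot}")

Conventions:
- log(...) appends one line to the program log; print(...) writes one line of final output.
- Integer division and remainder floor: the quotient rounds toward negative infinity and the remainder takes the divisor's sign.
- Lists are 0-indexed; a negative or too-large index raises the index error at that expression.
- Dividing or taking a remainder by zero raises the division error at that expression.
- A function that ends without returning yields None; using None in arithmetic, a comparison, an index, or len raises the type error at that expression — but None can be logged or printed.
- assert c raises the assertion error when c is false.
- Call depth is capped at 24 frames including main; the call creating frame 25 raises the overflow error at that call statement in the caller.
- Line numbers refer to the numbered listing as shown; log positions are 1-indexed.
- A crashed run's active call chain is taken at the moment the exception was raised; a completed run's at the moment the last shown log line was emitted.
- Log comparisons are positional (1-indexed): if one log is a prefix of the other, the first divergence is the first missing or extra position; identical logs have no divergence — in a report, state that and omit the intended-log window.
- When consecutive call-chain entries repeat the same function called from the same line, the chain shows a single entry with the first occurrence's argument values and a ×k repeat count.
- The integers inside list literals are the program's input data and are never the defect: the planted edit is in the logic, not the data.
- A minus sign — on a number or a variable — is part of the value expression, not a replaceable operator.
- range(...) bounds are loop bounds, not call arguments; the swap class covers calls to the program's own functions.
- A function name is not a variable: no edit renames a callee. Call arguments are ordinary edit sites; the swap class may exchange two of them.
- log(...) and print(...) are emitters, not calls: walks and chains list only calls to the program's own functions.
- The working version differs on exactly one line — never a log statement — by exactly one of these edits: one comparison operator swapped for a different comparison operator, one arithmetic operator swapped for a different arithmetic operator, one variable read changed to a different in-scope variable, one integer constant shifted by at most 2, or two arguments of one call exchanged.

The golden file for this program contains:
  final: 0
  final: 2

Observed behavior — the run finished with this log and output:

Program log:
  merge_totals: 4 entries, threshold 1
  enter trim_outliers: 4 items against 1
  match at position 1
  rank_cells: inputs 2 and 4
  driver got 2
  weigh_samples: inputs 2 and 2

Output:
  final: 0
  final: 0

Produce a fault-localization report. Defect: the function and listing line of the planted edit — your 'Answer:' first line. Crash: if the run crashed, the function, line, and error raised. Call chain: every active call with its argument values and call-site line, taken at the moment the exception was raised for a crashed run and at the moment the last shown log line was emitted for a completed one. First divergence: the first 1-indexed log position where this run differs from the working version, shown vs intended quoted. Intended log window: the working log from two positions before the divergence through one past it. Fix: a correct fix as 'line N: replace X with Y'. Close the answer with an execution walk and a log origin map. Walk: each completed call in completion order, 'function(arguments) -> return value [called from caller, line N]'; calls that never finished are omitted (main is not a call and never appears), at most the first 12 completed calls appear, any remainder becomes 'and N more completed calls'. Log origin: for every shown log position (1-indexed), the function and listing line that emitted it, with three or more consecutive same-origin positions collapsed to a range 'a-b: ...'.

Answer: the defect is in main at line 38.
The tell: No log line changed; the fault shows up purely in the output.
Call chain: main -> weigh_samples(2, 2) (called at line 36).
First divergence: none — the logs agree in full.
Execution walk:
  trim_outliers([3, 1, 12, 4], 1) -> 1  [called from merge_totals, line 9]
  merge_totals([3, 1, 12, 4], 1) -> 2  [called from pack_ledger, line 21]
  rank_cells(2, 4) -> 2  [called from pack_ledger, line 23]
  pack_ledger([3, 1, 12, 4], 1) -> 2  [called from main, line 34]
  weigh_samples(2, 2) -> 0  [called from main, line 36]
Log line origins:
  1: from merge_totals, line 8
  2: from trim_outliers, line 2
  3: from merge_totals, line 10
  4: from rank_cells, line 15
  5: from main, line 35
  6: from weigh_samples, line 26
A correct fix: line 38: replace `slot` with `count`.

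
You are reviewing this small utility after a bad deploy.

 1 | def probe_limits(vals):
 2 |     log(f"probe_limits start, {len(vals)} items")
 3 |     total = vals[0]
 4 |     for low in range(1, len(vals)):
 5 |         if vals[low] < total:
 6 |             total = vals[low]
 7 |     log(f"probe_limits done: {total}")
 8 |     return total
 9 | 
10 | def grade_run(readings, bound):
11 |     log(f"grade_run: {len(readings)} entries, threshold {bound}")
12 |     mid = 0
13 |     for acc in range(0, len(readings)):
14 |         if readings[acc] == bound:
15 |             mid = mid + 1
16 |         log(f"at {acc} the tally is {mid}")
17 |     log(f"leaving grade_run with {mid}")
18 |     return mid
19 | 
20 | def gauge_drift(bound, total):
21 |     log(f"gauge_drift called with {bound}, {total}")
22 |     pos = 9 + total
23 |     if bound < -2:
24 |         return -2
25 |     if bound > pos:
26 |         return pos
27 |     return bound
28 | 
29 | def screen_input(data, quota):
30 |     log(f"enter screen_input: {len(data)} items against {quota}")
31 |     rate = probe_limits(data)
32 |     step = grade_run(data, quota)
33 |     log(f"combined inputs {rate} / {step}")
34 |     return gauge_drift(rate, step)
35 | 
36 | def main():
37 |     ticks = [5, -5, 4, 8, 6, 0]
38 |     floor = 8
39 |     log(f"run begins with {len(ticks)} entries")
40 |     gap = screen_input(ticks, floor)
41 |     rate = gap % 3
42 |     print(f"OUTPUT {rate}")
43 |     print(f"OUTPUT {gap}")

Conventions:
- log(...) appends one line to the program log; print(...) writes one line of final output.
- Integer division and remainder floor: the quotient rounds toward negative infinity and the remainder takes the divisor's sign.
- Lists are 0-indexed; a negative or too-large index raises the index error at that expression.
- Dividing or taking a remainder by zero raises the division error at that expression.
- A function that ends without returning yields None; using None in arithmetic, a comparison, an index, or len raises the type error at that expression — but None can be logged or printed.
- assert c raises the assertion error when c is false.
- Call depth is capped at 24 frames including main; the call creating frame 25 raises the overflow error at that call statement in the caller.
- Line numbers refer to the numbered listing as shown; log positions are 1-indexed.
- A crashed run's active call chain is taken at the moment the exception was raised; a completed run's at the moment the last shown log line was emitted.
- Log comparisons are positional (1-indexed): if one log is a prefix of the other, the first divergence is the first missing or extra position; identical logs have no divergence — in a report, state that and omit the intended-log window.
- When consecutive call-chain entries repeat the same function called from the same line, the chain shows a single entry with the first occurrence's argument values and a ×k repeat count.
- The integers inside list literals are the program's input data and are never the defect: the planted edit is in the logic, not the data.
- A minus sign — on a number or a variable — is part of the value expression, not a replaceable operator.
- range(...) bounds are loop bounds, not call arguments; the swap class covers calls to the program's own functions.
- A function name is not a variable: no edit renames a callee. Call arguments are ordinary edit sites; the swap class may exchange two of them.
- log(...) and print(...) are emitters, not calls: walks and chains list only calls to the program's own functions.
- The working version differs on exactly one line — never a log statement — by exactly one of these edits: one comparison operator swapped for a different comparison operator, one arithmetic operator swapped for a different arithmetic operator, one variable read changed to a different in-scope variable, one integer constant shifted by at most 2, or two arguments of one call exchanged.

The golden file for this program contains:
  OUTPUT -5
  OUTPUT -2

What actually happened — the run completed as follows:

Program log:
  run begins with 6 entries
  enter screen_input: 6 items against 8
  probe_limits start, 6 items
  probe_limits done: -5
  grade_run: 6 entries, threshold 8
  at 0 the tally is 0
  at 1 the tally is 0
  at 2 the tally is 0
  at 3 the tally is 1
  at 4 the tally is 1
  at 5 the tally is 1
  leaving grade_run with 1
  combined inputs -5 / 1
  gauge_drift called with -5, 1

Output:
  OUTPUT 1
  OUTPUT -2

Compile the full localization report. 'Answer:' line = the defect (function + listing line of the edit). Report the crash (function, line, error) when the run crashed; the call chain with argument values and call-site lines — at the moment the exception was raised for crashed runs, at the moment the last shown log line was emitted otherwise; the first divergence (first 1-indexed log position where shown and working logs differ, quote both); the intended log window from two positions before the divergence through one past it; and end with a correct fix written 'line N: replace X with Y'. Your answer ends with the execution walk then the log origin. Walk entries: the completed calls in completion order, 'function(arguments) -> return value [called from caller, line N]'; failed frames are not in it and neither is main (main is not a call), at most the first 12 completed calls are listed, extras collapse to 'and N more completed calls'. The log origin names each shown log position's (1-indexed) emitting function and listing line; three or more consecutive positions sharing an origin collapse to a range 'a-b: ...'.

Answer: the defect is in main at line 41.
Key fact: Log streams are identical — the defect surfaces only in the printed output.
Call chain: main -> screen_input([5, -5, 4, 8, 6, 0], 8) (called at line 40) -> gauge_drift(-5, 1) (called at line 34).
First divergence: there is none — every log position agrees.
Execution walk:
  probe_limits([5, -5, 4, 8, 6, 0]) -> -5  [called from screen_input, line 31]
  grade_run([5, -5, 4, 8, 6, 0], 8) -> 1  [called from screen_input, line 32]
  gauge_drift(-5, 1) -> -2  [called from screen_input, line 34]
  screen_input([5, -5, 4, 8, 6, 0], 8) -> -2  [called from main, line 40]
Log origins:
  1: logged in main at line 39
  2: logged in screen_input at line 30
  3: logged in probe_limits at line 2
  4: logged in probe_limits at line 7
  5: logged in grade_run at line 11
  6-11: logged in grade_run at line 16
  12: logged in grade_run at line 17
  13: logged in screen_input at line 33
  14: logged in gauge_drift at line 21
A correct fix: line 41: replace `%` with `-`.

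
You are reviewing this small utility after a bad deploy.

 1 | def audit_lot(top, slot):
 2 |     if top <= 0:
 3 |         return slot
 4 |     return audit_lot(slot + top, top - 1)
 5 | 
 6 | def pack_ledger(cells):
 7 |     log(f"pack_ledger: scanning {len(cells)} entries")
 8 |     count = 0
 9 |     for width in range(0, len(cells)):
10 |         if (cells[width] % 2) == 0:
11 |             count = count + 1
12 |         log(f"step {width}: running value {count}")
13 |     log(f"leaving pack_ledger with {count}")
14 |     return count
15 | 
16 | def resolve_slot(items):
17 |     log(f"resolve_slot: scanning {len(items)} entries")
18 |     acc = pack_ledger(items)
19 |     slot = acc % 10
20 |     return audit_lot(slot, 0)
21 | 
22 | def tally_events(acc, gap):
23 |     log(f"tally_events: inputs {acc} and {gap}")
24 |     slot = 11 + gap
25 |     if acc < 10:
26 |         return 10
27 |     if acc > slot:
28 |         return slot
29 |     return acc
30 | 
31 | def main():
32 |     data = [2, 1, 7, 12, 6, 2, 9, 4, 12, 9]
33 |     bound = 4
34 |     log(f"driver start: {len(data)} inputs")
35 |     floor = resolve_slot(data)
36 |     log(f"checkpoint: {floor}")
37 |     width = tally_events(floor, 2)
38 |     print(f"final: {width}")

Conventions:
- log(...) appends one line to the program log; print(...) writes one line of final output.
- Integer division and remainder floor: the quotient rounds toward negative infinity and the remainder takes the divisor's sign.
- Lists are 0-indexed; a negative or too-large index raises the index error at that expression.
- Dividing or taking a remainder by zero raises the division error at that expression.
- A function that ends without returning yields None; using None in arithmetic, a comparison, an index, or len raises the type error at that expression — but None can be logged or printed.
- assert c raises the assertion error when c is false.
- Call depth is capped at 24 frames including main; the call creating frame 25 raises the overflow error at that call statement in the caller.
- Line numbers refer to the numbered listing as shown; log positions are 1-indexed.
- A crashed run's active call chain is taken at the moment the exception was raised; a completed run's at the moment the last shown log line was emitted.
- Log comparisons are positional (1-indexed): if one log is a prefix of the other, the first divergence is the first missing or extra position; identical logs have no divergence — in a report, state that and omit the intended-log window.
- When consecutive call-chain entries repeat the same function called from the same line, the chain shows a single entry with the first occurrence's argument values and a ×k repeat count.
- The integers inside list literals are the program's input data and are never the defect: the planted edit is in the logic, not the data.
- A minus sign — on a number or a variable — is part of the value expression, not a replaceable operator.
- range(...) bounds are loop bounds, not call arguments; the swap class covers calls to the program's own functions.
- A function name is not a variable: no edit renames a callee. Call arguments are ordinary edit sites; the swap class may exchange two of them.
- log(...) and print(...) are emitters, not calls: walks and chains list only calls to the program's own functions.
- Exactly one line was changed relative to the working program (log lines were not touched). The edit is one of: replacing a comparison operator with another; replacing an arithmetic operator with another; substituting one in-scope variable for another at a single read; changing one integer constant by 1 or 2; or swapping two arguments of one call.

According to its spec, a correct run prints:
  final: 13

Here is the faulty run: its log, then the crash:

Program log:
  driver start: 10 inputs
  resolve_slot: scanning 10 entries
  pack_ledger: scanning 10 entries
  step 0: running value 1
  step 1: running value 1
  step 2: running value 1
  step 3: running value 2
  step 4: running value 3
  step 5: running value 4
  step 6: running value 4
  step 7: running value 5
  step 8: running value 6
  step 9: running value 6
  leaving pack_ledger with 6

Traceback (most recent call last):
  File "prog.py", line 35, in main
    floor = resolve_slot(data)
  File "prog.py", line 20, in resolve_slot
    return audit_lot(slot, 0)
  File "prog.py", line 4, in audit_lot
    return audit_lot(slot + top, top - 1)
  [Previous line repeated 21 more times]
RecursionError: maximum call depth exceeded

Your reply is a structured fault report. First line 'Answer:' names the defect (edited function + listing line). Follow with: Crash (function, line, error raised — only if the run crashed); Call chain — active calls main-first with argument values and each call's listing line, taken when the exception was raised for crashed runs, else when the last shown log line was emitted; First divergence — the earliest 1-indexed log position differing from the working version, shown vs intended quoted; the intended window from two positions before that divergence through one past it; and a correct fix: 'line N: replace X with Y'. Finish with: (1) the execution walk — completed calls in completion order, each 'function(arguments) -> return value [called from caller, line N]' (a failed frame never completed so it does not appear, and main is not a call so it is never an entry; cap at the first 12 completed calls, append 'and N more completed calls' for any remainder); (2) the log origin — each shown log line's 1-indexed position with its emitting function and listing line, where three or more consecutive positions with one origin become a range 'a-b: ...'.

Answer: the defect is in audit_lot at line 4.
Key observation: Only 14 log lines were emitted before the run died; the intended continuation was 'checkpoint: 21'.
Crash: audit_lot, line 4, RecursionError.
Call chain: main -> resolve_slot([2, 1, 7, 12, 6, 2, 9, 4, 12, 9]) (called at line 35) -> audit_lot(6, 0) (called at line 20) -> audit_lot(6, 5) (called at line 4) ×21.
First divergence: position 15 — the faulty run's log ends after 14 lines; the working version continues with 'checkpoint: 21'.
Intended log window:
  13: step 9: running value 6
  14: leaving pack_ledger with 6
  15: checkpoint: 21
  16: tally_events: inputs 21 and 2
Execution walk:
  pack_ledger([2, 1, 7, 12, 6, 2, 9, 4, 12, 9]) -> 6  [called from resolve_slot, line 18]
Origin of each log line:
  1 — main, line 34
  2 — resolve_slot, line 17
  3 — pack_ledger, line 7
  4-13 — pack_ledger, line 12
  14 — pack_ledger, line 13
A correct fix: line 4: replace `audit_lot(slot + top, top - 1)` with `audit_lot(top - 1, slot + top)`.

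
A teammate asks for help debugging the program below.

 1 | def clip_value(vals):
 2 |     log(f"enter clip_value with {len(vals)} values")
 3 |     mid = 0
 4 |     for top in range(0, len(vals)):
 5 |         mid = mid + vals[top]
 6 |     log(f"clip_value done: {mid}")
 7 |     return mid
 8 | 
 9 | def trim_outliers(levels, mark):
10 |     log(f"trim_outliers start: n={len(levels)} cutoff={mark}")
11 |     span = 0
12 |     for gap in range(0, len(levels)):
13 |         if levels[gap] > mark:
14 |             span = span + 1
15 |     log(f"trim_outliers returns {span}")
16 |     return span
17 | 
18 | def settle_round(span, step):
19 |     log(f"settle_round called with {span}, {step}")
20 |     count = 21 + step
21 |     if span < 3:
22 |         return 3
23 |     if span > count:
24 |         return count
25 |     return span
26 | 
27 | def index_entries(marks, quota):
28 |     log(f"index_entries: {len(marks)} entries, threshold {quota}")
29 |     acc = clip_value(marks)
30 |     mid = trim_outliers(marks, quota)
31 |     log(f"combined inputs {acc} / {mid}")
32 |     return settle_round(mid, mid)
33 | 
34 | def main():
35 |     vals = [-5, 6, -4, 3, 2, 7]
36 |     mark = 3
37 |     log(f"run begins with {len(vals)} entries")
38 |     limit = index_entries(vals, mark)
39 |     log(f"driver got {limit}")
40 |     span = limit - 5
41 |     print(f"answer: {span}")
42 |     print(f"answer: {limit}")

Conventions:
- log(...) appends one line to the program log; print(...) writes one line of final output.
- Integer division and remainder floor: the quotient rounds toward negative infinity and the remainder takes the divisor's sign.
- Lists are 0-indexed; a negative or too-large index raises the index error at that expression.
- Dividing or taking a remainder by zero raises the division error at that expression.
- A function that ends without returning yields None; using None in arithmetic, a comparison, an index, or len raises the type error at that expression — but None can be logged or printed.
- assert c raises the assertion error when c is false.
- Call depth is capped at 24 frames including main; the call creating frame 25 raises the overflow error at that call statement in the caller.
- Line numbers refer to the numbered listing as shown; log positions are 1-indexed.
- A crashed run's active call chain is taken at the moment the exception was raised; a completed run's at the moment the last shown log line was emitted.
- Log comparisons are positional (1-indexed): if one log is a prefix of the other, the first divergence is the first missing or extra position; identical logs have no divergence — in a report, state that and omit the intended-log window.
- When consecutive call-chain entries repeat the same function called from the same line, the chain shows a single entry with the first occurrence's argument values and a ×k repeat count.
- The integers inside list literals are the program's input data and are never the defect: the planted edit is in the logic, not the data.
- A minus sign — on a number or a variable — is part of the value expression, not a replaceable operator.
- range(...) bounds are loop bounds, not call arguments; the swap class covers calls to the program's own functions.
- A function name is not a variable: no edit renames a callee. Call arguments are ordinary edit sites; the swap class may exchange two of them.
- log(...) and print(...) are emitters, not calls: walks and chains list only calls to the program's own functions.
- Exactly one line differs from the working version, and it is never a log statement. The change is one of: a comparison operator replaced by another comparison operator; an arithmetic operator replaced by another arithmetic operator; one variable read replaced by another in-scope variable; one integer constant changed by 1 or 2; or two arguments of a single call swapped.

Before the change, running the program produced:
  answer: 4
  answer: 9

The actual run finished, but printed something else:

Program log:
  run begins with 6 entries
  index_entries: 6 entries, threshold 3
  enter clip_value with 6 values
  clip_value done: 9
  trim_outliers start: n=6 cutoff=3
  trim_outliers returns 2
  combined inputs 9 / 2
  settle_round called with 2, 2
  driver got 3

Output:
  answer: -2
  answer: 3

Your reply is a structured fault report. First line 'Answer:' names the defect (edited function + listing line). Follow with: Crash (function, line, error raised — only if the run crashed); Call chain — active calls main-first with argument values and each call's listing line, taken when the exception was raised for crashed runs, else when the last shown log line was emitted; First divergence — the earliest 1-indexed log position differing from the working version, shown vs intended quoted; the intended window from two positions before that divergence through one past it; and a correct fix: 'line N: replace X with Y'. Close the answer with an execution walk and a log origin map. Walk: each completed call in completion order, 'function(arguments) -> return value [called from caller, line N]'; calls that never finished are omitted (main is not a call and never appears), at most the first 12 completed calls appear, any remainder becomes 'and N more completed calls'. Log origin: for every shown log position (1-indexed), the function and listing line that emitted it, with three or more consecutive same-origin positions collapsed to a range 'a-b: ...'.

Answer: the defect is in index_entries at line 32.
Key observation: The earliest visible damage is log position 8 — 'settle_round called with 2, 2' rather than the intended 'settle_round called with 9, 2'.
Call chain: main.
First divergence: at position 8 the run shows 'settle_round called with 2, 2' where the working version logs 'settle_round called with 9, 2'.
Intended log window:
  6: trim_outliers returns 2
  7: combined inputs 9 / 2
  8: settle_round called with 9, 2
  9: driver got 9
Execution walk:
  clip_value([-5, 6, -4, 3, 2, 7]) -> 9  [called from index_entries, line 29]
  trim_outliers([-5, 6, -4, 3, 2, 7], 3) -> 2  [called from index_entries, line 30]
  settle_round(2, 2) -> 3  [called from index_entries, line 32]
  index_entries([-5, 6, -4, 3, 2, 7], 3) -> 3  [called from main, line 38]
Log line origins:
  1: from main, line 37
  2: from index_entries, line 28
  3: from clip_value, line 2
  4: from clip_value, line 6
  5: from trim_outliers, line 10
  6: from trim_outliers, line 15
  7: from index_entries, line 31
  8: from settle_round, line 19
  9: from main, line 39
A correct fix: line 32: replace `settle_round(mid, mid)` with `settle_round(acc, mid)`.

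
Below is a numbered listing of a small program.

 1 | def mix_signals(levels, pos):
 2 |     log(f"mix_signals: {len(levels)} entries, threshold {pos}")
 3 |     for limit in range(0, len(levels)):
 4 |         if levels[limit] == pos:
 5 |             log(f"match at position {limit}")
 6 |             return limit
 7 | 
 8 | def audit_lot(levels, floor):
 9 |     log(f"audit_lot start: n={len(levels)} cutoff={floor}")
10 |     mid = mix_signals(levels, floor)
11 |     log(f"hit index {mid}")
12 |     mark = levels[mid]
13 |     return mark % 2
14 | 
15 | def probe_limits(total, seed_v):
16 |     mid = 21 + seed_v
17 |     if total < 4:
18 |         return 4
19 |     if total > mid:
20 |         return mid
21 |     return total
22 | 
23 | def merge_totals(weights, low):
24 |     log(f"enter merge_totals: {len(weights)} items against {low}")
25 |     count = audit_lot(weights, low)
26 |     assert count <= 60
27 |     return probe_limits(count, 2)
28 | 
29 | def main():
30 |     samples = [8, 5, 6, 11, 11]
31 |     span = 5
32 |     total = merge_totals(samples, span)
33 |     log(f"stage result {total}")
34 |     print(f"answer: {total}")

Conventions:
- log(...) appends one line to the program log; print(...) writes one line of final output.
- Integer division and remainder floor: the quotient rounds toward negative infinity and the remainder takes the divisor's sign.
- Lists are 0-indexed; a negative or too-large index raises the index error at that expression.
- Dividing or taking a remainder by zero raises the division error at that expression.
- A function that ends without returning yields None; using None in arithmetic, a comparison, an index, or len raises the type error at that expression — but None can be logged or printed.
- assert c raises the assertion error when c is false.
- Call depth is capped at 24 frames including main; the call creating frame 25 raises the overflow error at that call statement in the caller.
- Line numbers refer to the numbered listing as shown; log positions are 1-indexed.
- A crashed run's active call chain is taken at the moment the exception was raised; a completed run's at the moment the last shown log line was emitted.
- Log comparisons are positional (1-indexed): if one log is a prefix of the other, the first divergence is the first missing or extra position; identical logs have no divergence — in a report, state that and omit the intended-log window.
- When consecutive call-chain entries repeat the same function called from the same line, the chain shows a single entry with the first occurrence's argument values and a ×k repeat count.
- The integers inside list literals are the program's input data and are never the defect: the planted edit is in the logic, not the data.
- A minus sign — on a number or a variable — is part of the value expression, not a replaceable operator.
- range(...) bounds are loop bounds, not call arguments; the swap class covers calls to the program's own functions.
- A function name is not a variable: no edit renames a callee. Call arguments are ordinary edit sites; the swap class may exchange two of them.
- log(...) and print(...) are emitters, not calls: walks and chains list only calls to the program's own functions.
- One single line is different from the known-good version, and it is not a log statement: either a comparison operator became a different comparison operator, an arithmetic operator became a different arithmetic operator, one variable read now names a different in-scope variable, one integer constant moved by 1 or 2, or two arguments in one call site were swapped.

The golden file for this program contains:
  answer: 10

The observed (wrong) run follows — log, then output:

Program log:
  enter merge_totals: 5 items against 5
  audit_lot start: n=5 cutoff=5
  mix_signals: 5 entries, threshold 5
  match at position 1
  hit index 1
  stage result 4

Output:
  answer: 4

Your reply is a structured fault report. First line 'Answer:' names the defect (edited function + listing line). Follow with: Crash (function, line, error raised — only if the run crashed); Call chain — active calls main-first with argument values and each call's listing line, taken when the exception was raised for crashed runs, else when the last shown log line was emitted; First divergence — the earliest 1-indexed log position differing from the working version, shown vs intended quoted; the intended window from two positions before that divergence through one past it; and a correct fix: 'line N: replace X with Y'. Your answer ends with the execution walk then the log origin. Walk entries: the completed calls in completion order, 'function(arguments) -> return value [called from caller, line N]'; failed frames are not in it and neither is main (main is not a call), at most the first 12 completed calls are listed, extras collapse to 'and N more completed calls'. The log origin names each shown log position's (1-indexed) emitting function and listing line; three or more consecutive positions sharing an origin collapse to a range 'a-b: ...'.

Answer: the defect is in audit_lot at line 13.
Key fact: Position 6 is the first bad log line: 'stage result 4' should read 'stage result 10'.
Call chain: main.
First divergence: position 6 — shown 'stage result 4', intended 'stage result 10'.
Intended log window:
  4: match at position 1
  5: hit index 1
  6: stage result 10
Execution walk:
  mix_signals([8, 5, 6, 11, 11], 5) -> 1  [called from audit_lot, line 10]
  audit_lot([8, 5, 6, 11, 11], 5) -> 1  [called from merge_totals, line 25]
  probe_limits(1, 2) -> 4  [called from merge_totals, line 27]
  merge_totals([8, 5, 6, 11, 11], 5) -> 4  [called from main, line 32]
Log origins:
  1 — merge_totals, line 24
  2 — audit_lot, line 9
  3 — mix_signals, line 2
  4 — mix_signals, line 5
  5 — audit_lot, line 11
  6 — main, line 33
A correct fix: line 13: replace `%` with `*`.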